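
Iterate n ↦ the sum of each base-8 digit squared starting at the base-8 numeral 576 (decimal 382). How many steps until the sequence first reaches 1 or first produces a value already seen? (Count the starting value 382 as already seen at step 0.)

11

382 = (5,7,6)_8 → 5² + 7² + 6² = 110
110 = (1,5,6)_8 → 1² + 5² + 6² = 62
62 = (7,6)_8 → 7² + 6² = 85
85 = (1,2,5)_8 → 1² + 2² + 5² = 30
30 = (3,6)_8 → 3² + 6² = 45
45 = (5,5)_8 → 5² + 5² = 50
50 = (6,2)_8 → 6² + 2² = 40
40 = (5,0)_8 → 5² + 0² = 25
25 = (3,1)_8 → 3² + 1² = 10
10 = (1,2)_8 → 1² + 2² = 5
5 = (5)_8 → 5² = 25  — 25 repeats.
That took 11 steps.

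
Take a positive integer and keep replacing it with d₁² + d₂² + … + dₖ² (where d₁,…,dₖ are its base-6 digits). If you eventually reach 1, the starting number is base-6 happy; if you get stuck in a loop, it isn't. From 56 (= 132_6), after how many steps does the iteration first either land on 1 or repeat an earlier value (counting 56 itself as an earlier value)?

56 = (1,3,2)_6 → 14
14 = (2,2)_6 → 8
8 = (1,2)_6 → 5
5 = (5)_6 → 25
25 = (4,1)_6 → 17
17 = (2,5)_6 → 29
29 = (4,5)_6 → 41
41 = (1,0,5)_6 → 26
26 = (4,2)_6 → 20
20 = (3,2)_6 → 13
13 = (2,1)_6 → 5  — 5 repeats.
That took 11 steps.

11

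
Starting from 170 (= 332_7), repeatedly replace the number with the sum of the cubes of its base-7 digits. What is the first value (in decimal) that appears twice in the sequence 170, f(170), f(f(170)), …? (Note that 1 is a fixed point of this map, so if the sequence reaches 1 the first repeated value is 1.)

170 = (3,3,2)_7 → 3³ + 3³ + 2³ = 62
62 = (1,1,6)_7 → 1³ + 1³ + 6³ = 218
218 = (4,3,1)_7 → 4³ + 3³ + 1³ = 92
92 = (1,6,1)_7 → 1³ + 6³ + 1³ = 218  — 218 already appeared earlier.

218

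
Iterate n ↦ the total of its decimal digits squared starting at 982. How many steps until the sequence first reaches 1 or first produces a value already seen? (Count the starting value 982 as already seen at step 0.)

982 → 149
149 → 98
98 → 145
145 → 42
42 → 20
20 → 4
4 → 16
16 → 37
37 → 58
58 → 89
89 → 145  — 145 repeats.
That took 11 steps.

11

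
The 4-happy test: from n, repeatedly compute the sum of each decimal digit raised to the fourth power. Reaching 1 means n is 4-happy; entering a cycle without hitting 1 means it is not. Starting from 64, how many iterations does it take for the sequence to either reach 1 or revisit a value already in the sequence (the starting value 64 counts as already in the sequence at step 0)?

64 → 1552
1552 → 1267
1267 → 3714
3714 → 2739
2739 → 9059
9059 → 13747
13747 → 5140
5140 → 882
882 → 8208
8208 → 8208  — 8208 repeats.
That took 10 steps.

10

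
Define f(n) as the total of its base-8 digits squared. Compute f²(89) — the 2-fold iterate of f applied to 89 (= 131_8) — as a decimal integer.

10

89 = (1,3,1)_8 → 1² + 3² + 1² = 1 + 9 + 1 = 11
11 = (1,3)_8 → 1² + 3² = 1 + 9 = 10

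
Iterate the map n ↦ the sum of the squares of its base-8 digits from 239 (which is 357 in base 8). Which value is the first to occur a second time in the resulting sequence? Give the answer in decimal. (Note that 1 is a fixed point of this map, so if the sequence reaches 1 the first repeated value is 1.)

239 = (3,5,7)_8 → 3² + 5² + 7² = 9 + 25 + 49 = 83
83 = (1,2,3)_8 → 1² + 2² + 3² = 1 + 4 + 9 = 14
14 = (1,6)_8 → 1² + 6² = 1 + 36 = 37
37 = (4,5)_8 → 4² + 5² = 16 + 25 = 41
41 = (5,1)_8 → 5² + 1² = 25 + 1 = 26
26 = (3,2)_8 → 3² + 2² = 9 + 4 = 13
13 = (1,5)_8 → 1² + 5² = 1 + 25 = 26  — 26 already appeared earlier.

26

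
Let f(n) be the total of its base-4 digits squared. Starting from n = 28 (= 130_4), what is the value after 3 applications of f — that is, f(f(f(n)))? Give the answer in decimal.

4

28 = (1,3,0)_4 → 1² + 3² + 0² = 1 + 9 + 0 = 10
10 = (2,2)_4 → 2² + 2² = 4 + 4 = 8
8 = (2,0)_4 → 2² + 0² = 4 + 0 = 4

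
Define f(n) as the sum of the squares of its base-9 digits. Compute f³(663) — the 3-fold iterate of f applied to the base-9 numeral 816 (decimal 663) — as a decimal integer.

1

663 = (8,1,6)_9 → 8² + 1² + 6² = 101
101 = (1,2,2)_9 → 1² + 2² + 2² = 9
9 = (1,0)_9 → 1² + 0² = 1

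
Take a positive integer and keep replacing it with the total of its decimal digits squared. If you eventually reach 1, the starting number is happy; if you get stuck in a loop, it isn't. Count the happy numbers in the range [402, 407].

1

402: 402 → 20 → 4 → 16 → 37 → 58 → 89 → 145 → 42 → 20  (repeats 20)
403: 403 → 25 → 29 → 85 → 89 → 145 → 42 → 20 → 4 → 16 → 37 → 58 → 89  (repeats 89)
404: 404 → 32 → 13 → 10 → 1  (reaches 1)
405: 405 → 41 → 17 → 50 → 25 → 29 → 85 → 89 → 145 → 42 → 20 → 4 → 16 → 37 → 58 → 89  (repeats 89)
406: 406 → 52 → 29 → 85 → 89 → 145 → 42 → 20 → 4 → 16 → 37 → 58 → 89  (repeats 89)
407: 407 → 65 → 61 → 37 → 58 → 89 → 145 → 42 → 20 → 4 → 16 → 37  (repeats 37)
happy: 404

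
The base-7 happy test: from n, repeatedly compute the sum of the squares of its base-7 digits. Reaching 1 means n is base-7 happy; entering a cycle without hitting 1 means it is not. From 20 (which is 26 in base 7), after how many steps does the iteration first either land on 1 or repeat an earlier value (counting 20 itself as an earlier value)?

7

20 = (2,6)_7 → 2² + 6² = 4 + 36 = 40
40 = (5,5)_7 → 5² + 5² = 25 + 25 = 50
50 = (1,0,1)_7 → 1² + 0² + 1² = 1 + 0 + 1 = 2
2 = (2)_7 → 2² = 4
4 = (4)_7 → 4² = 16
16 = (2,2)_7 → 2² + 2² = 4 + 4 = 8
8 = (1,1)_7 → 1² + 1² = 1 + 1 = 2  — 2 repeats.
That took 7 steps.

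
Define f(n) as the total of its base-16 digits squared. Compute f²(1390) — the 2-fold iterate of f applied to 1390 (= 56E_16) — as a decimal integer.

2

1390 = (5,6,14)_16 → 5² + 6² + 14² = 257
257 = (1,0,1)_16 → 1² + 0² + 1² = 2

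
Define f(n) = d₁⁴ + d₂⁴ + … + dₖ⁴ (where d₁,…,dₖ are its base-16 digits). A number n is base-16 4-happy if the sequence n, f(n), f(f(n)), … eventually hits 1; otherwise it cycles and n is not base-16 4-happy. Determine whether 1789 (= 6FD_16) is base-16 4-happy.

1789 = (6,15,13)_16 → 6⁴ + 15⁴ + 13⁴ = 1296 + 50625 + 28561 = 80482
80482 = (1,3,10,6,2)_16 → 1⁴ + 3⁴ + 10⁴ + 6⁴ + 2⁴ = 1 + 81 + 10000 + 1296 + 16 = 11394
11394 = (2,12,8,2)_16 → 2⁴ + 12⁴ + 8⁴ + 2⁴ = 16 + 20736 + 4096 + 16 = 24864
24864 = (6,1,2,0)_16 → 6⁴ + 1⁴ + 2⁴ + 0⁴ = 1296 + 1 + 16 + 0 = 1313
1313 = (5,2,1)_16 → 5⁴ + 2⁴ + 1⁴ = 625 + 16 + 1 = 642
642 = (2,8,2)_16 → 2⁴ + 8⁴ + 2⁴ = 16 + 4096 + 16 = 4128
4128 = (1,0,2,0)_16 → 1⁴ + 0⁴ + 2⁴ + 0⁴ = 1 + 0 + 16 + 0 = 17
17 = (1,1)_16 → 1⁴ + 1⁴ = 1 + 1 = 2
2 = (2)_16 → 2⁴ = 16
16 = (1,0)_16 → 1⁴ + 0⁴ = 1 + 0 = 1  — reached 1.

base-16 4-happy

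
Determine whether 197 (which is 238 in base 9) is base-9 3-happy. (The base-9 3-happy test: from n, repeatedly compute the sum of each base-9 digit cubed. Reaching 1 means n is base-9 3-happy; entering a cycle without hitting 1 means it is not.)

197 = (2,3,8)_9 → 2³ + 3³ + 8³ = 547
547 = (6,6,7)_9 → 6³ + 6³ + 7³ = 775
775 = (1,0,5,1)_9 → 1³ + 0³ + 5³ + 1³ = 127
127 = (1,5,1)_9 → 1³ + 5³ + 1³ = 127  — 127 already seen; the sequence cycles without reaching 1.

not base-9 3-happy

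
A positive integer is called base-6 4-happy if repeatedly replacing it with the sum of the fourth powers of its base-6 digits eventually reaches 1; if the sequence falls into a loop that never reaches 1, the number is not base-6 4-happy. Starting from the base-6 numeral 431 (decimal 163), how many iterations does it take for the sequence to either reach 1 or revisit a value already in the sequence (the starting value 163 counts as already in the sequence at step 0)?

10

163 = (4,3,1)_6 → 338
338 = (1,3,2,2)_6 → 114
114 = (3,1,0)_6 → 82
82 = (2,1,4)_6 → 273
273 = (1,1,3,3)_6 → 164
164 = (4,3,2)_6 → 353
353 = (1,3,4,5)_6 → 963
963 = (4,2,4,3)_6 → 609
609 = (2,4,5,3)_6 → 978
978 = (4,3,1,0)_6 → 338  — 338 repeats.
That took 10 steps.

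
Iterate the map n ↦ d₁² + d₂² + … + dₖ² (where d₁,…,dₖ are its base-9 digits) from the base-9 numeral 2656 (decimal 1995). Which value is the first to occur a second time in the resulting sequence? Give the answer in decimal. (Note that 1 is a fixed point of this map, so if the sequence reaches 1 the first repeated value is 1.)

1995 = (2,6,5,6)_9 → 101
101 = (1,2,2)_9 → 9
9 = (1,0)_9 → 1  — reached the fixed point 1.
1 → 1, so 1 is the first repeated value.

1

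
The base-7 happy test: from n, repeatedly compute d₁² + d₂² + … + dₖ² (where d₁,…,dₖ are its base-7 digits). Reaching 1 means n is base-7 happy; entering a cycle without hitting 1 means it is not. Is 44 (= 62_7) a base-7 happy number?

not base-7 happy

44 = (6,2)_7 → 6² + 2² = 36 + 4 = 40
40 = (5,5)_7 → 5² + 5² = 25 + 25 = 50
50 = (1,0,1)_7 → 1² + 0² + 1² = 1 + 0 + 1 = 2
2 = (2)_7 → 2² = 4
4 = (4)_7 → 4² = 16
16 = (2,2)_7 → 2² + 2² = 4 + 4 = 8
8 = (1,1)_7 → 1² + 1² = 1 + 1 = 2  — 2 already seen; the sequence cycles without reaching 1.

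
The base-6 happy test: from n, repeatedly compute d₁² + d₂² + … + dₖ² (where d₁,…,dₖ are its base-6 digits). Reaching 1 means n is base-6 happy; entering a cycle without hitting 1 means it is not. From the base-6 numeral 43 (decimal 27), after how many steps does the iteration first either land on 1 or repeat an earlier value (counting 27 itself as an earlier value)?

9

27 = (4,3)_6 → 25
25 = (4,1)_6 → 17
17 = (2,5)_6 → 29
29 = (4,5)_6 → 41
41 = (1,0,5)_6 → 26
26 = (4,2)_6 → 20
20 = (3,2)_6 → 13
13 = (2,1)_6 → 5
5 = (5)_6 → 25  — 25 repeats.
That took 9 steps.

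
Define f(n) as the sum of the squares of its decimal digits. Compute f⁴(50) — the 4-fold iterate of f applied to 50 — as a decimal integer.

89

50 → 25
25 → 29
29 → 85
85 → 89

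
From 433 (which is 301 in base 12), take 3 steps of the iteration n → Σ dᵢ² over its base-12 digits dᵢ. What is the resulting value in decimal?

433 = (3,0,1)_12 → 3² + 0² + 1² = 9 + 0 + 1 = 10
10 = (10)_12 → 10² = 100
100 = (8,4)_12 → 8² + 4² = 64 + 16 = 80

80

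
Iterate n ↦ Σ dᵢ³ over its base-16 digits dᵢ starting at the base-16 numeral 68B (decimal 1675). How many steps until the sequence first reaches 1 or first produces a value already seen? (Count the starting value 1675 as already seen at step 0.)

1675 = (6,8,11)_16 → 2059
2059 = (8,0,11)_16 → 1843
1843 = (7,3,3)_16 → 397
397 = (1,8,13)_16 → 2710
2710 = (10,9,6)_16 → 1945
1945 = (7,9,9)_16 → 1801
1801 = (7,0,9)_16 → 1072
1072 = (4,3,0)_16 → 91
91 = (5,11)_16 → 1456
1456 = (5,11,0)_16 → 1456  — 1456 repeats.
That took 10 steps.

10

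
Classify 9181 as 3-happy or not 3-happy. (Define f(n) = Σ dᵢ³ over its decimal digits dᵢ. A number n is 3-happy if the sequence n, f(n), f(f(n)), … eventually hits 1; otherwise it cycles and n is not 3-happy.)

9181 → 1243
1243 → 100
100 → 1  — reached 1.

3-happy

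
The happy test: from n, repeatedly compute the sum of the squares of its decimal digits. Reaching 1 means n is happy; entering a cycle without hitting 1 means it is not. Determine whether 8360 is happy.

happy

8360 → 8² + 3² + 6² + 0² = 64 + 9 + 36 + 0 = 109
109 → 1² + 0² + 9² = 1 + 0 + 81 = 82
82 → 8² + 2² = 64 + 4 = 68
68 → 6² + 8² = 36 + 64 = 100
100 → 1² + 0² + 0² = 1 + 0 + 0 = 1  — reached 1.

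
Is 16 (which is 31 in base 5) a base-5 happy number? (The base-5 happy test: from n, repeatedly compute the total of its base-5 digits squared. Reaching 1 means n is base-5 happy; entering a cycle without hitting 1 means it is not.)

not base-5 happy

16 = (3,1)_5 → 3² + 1² = 9 + 1 = 10
10 = (2,0)_5 → 2² + 0² = 4 + 0 = 4
4 = (4)_5 → 4² = 16  — 16 already seen; the sequence cycles without reaching 1.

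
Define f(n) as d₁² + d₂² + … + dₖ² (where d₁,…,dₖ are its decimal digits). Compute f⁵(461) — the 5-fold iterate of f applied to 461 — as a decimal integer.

85

461 → 53
53 → 34
34 → 25
25 → 29
29 → 85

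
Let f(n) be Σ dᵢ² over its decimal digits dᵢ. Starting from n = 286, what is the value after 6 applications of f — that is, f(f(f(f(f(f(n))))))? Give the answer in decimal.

85

286 → 2² + 8² + 6² = 104
104 → 1² + 0² + 4² = 17
17 → 1² + 7² = 50
50 → 5² + 0² = 25
25 → 2² + 5² = 29
29 → 2² + 9² = 85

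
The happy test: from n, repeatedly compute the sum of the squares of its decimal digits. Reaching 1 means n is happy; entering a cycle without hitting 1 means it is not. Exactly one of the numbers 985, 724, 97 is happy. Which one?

985: 985 → 170 → 50 → 25 → 29 → 85 → 89 → 145 → 42 → 20 → 4 → 16 → 37 → 58 → 89  — repeats 89 (not happy)
724: 724 → 69 → 117 → 51 → 26 → 40 → 16 → 37 → 58 → 89 → 145 → 42 → 20 → 4 → 16  — repeats 16 (not happy)
97: 97 → 130 → 10 → 1  — reaches 1 (happy)

97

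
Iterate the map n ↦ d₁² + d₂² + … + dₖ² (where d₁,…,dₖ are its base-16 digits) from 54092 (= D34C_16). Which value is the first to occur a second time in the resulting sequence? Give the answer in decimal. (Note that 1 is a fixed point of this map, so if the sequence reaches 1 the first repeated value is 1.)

169

54092 = (13,3,4,12)_16 → 13² + 3² + 4² + 12² = 338
338 = (1,5,2)_16 → 1² + 5² + 2² = 30
30 = (1,14)_16 → 1² + 14² = 197
197 = (12,5)_16 → 12² + 5² = 169
169 = (10,9)_16 → 10² + 9² = 181
181 = (11,5)_16 → 11² + 5² = 146
146 = (9,2)_16 → 9² + 2² = 85
85 = (5,5)_16 → 5² + 5² = 50
50 = (3,2)_16 → 3² + 2² = 13
13 = (13)_16 → 13² = 169  — 169 already appeared earlier.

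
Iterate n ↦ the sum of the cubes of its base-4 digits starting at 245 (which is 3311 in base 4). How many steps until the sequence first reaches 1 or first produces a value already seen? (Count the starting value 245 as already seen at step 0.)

245 = (3,3,1,1)_4 → 3³ + 3³ + 1³ + 1³ = 56
56 = (3,2,0)_4 → 3³ + 2³ + 0³ = 35
35 = (2,0,3)_4 → 2³ + 0³ + 3³ = 35  — 35 repeats.
That took 3 steps.

3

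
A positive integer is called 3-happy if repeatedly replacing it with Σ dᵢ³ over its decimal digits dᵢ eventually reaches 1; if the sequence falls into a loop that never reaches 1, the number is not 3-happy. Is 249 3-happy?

249 → 2³ + 4³ + 9³ = 801
801 → 8³ + 0³ + 1³ = 513
513 → 5³ + 1³ + 3³ = 153
153 → 1³ + 5³ + 3³ = 153  — 153 already seen; the sequence cycles without reaching 1.

not 3-happy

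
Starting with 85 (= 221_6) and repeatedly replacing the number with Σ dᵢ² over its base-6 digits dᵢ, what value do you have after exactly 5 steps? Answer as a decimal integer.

85 = (2,2,1)_6 → 9
9 = (1,3)_6 → 10
10 = (1,4)_6 → 17
17 = (2,5)_6 → 29
29 = (4,5)_6 → 41

41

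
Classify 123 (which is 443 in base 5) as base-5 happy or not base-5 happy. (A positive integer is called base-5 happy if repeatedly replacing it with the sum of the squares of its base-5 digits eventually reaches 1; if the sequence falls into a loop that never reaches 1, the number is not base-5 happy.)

123 = (4,4,3)_5 → 4² + 4² + 3² = 41
41 = (1,3,1)_5 → 1² + 3² + 1² = 11
11 = (2,1)_5 → 2² + 1² = 5
5 = (1,0)_5 → 1² + 0² = 1  — reached 1.

base-5 happy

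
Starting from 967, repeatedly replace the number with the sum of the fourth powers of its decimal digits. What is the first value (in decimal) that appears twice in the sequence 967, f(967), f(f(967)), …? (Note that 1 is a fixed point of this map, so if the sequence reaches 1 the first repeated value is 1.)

967 → 9⁴ + 6⁴ + 7⁴ = 10258
10258 → 1⁴ + 0⁴ + 2⁴ + 5⁴ + 8⁴ = 4738
4738 → 4⁴ + 7⁴ + 3⁴ + 8⁴ = 6834
6834 → 6⁴ + 8⁴ + 3⁴ + 4⁴ = 5729
5729 → 5⁴ + 7⁴ + 2⁴ + 9⁴ = 9603
9603 → 9⁴ + 6⁴ + 0⁴ + 3⁴ = 7938
7938 → 7⁴ + 9⁴ + 3⁴ + 8⁴ = 13139
13139 → 1⁴ + 3⁴ + 1⁴ + 3⁴ + 9⁴ = 6725
6725 → 6⁴ + 7⁴ + 2⁴ + 5⁴ = 4338
4338 → 4⁴ + 3⁴ + 3⁴ + 8⁴ = 4514
4514 → 4⁴ + 5⁴ + 1⁴ + 4⁴ = 1138
1138 → 1⁴ + 1⁴ + 3⁴ + 8⁴ = 4179
4179 → 4⁴ + 1⁴ + 7⁴ + 9⁴ = 9219
9219 → 9⁴ + 2⁴ + 1⁴ + 9⁴ = 13139  — 13139 already appeared earlier.

13139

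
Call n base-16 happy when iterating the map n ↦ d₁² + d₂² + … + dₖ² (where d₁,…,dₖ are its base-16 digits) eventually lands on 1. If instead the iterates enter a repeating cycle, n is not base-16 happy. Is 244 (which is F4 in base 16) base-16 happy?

not base-16 happy

244 = (15,4)_16 → 15² + 4² = 241
241 = (15,1)_16 → 15² + 1² = 226
226 = (14,2)_16 → 14² + 2² = 200
200 = (12,8)_16 → 12² + 8² = 208
208 = (13,0)_16 → 13² + 0² = 169
169 = (10,9)_16 → 10² + 9² = 181
181 = (11,5)_16 → 11² + 5² = 146
146 = (9,2)_16 → 9² + 2² = 85
85 = (5,5)_16 → 5² + 5² = 50
50 = (3,2)_16 → 3² + 2² = 13
13 = (13)_16 → 13² = 169  — 169 already seen; the sequence cycles without reaching 1.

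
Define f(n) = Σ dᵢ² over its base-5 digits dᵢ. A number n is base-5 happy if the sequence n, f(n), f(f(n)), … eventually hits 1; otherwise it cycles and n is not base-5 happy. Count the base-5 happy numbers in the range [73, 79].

1

73: 73 → 29 → 17 → 13 → 13  (repeats 13)
74: 74 → 36 → 6 → 2 → 4 → 16 → 10 → 4  (repeats 4)
75: 75 → 9 → 17 → 13 → 13  (repeats 13)
76: 76 → 10 → 4 → 16 → 10  (repeats 10)
77: 77 → 13 → 13  (repeats 13)
78: 78 → 18 → 18  (repeats 18)
79: 79 → 25 → 1  (reaches 1)
base-5 happy: 79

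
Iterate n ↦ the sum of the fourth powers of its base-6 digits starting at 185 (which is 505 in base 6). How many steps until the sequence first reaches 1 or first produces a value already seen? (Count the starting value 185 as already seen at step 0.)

185 = (5,0,5)_6 → 5⁴ + 0⁴ + 5⁴ = 625 + 0 + 625 = 1250
1250 = (5,4,4,2)_6 → 5⁴ + 4⁴ + 4⁴ + 2⁴ = 625 + 256 + 256 + 16 = 1153
1153 = (5,2,0,1)_6 → 5⁴ + 2⁴ + 0⁴ + 1⁴ = 625 + 16 + 0 + 1 = 642
642 = (2,5,5,0)_6 → 2⁴ + 5⁴ + 5⁴ + 0⁴ = 16 + 625 + 625 + 0 = 1266
1266 = (5,5,1,0)_6 → 5⁴ + 5⁴ + 1⁴ + 0⁴ = 625 + 625 + 1 + 0 = 1251
1251 = (5,4,4,3)_6 → 5⁴ + 4⁴ + 4⁴ + 3⁴ = 625 + 256 + 256 + 81 = 1218
1218 = (5,3,5,0)_6 → 5⁴ + 3⁴ + 5⁴ + 0⁴ = 625 + 81 + 625 + 0 = 1331
1331 = (1,0,0,5,5)_6 → 1⁴ + 0⁴ + 0⁴ + 5⁴ + 5⁴ = 1 + 0 + 0 + 625 + 625 = 1251  — 1251 repeats.
That took 8 steps.

8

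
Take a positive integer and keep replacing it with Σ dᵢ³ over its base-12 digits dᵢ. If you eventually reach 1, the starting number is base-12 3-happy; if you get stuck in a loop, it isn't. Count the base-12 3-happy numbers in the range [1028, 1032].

1028: 1028 → 856 → 1520 → 1728 → 1  — base-12 3-happy
1029: 1029 → 1073 → 593 → 190 → 1028 → 856 → 1520 → 1728 → 1  — base-12 3-happy
1030: 1030 → 1344 → 793 → 342 → 288 → 8 → 512 → 755 → 1464 → 1008 → 343 → 415 → 1351 → 1136 → 1855 → 1344  — not base-12 3-happy
1031: 1031 → 1675 → 2017 → 10 → 1000 → 1611 → 1366 → 1854 → 1217 → 762 → 368 → 736 → 190 → 1028 → 856 → 1520 → 1728 → 1  — base-12 3-happy
1032: 1032 → 351 → 160 → 66 → 341 → 197 → 190 → 1028 → 856 → 1520 → 1728 → 1  — base-12 3-happy
base-12 3-happy: 1028, 1029, 1031, 1032

4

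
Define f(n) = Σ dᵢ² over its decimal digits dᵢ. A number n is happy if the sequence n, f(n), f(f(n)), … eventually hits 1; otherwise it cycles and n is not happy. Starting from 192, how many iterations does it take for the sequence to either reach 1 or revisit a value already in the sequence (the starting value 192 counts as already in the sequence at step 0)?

3

192 → 86
86 → 100
100 → 1  — reached 1.
That took 3 steps.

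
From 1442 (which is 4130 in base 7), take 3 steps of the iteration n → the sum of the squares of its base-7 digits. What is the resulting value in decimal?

52

1442 = (4,1,3,0)_7 → 4² + 1² + 3² + 0² = 26
26 = (3,5)_7 → 3² + 5² = 34
34 = (4,6)_7 → 4² + 6² = 52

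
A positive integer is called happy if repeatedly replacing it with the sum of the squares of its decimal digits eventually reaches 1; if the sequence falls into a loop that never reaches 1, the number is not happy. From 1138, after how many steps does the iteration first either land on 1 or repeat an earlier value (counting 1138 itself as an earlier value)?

1138 → 1² + 1² + 3² + 8² = 75
75 → 7² + 5² = 74
74 → 7² + 4² = 65
65 → 6² + 5² = 61
61 → 6² + 1² = 37
37 → 3² + 7² = 58
58 → 5² + 8² = 89
89 → 8² + 9² = 145
145 → 1² + 4² + 5² = 42
42 → 4² + 2² = 20
20 → 2² + 0² = 4
4 → 4² = 16
16 → 1² + 6² = 37  — 37 repeats.
That took 13 steps.

13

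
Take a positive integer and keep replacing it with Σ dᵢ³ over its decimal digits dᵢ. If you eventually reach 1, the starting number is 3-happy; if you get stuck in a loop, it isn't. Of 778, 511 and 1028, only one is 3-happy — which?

778

778: 778 → 1198 → 1243 → 100 → 1  — reaches 1 (3-happy)
511: 511 → 127 → 352 → 160 → 217 → 352  — repeats 352 (not 3-happy)
1028: 1028 → 521 → 134 → 92 → 737 → 713 → 371 → 371  — repeats 371 (not 3-happy)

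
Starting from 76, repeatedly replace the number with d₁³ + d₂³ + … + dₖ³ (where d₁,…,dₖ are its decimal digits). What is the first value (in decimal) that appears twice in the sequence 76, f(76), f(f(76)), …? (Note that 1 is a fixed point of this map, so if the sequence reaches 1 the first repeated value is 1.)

370

76 → 7³ + 6³ = 559
559 → 5³ + 5³ + 9³ = 979
979 → 9³ + 7³ + 9³ = 1801
1801 → 1³ + 8³ + 0³ + 1³ = 514
514 → 5³ + 1³ + 4³ = 190
190 → 1³ + 9³ + 0³ = 730
730 → 7³ + 3³ + 0³ = 370
370 → 3³ + 7³ + 0³ = 370  — 370 already appeared earlier.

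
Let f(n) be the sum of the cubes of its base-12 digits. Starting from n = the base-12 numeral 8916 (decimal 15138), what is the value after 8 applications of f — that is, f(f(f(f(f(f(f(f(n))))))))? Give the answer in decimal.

856

15138 = (8,9,1,6)_12 → 8³ + 9³ + 1³ + 6³ = 1458
1458 = (10,1,6)_12 → 10³ + 1³ + 6³ = 1217
1217 = (8,5,5)_12 → 8³ + 5³ + 5³ = 762
762 = (5,3,6)_12 → 5³ + 3³ + 6³ = 368
368 = (2,6,8)_12 → 2³ + 6³ + 8³ = 736
736 = (5,1,4)_12 → 5³ + 1³ + 4³ = 190
190 = (1,3,10)_12 → 1³ + 3³ + 10³ = 1028
1028 = (7,1,8)_12 → 7³ + 1³ + 8³ = 856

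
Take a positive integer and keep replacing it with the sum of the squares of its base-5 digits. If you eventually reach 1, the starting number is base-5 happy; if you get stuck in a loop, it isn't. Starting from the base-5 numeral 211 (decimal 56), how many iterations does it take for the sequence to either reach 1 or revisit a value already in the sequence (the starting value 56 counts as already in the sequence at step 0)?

56 = (2,1,1)_5 → 2² + 1² + 1² = 4 + 1 + 1 = 6
6 = (1,1)_5 → 1² + 1² = 1 + 1 = 2
2 = (2)_5 → 2² = 4
4 = (4)_5 → 4² = 16
16 = (3,1)_5 → 3² + 1² = 9 + 1 = 10
10 = (2,0)_5 → 2² + 0² = 4 + 0 = 4  — 4 repeats.
That took 6 steps.

6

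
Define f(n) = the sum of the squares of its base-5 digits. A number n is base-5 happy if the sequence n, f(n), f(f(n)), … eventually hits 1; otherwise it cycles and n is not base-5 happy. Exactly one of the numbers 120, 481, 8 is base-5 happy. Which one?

120: 120 → 32 → 6 → 2 → 4 → 16 → 10 → 4  — repeats 4 (not base-5 happy)
481: 481 → 27 → 5 → 1  — reaches 1 (base-5 happy)
8: 8 → 10 → 4 → 16 → 10  — repeats 10 (not base-5 happy)

481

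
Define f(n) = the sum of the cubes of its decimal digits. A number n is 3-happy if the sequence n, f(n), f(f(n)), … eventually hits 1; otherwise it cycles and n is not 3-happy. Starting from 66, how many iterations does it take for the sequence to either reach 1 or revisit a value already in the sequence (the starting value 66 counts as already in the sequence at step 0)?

7

66 → 6³ + 6³ = 216 + 216 = 432
432 → 4³ + 3³ + 2³ = 64 + 27 + 8 = 99
99 → 9³ + 9³ = 729 + 729 = 1458
1458 → 1³ + 4³ + 5³ + 8³ = 1 + 64 + 125 + 512 = 702
702 → 7³ + 0³ + 2³ = 343 + 0 + 8 = 351
351 → 3³ + 5³ + 1³ = 27 + 125 + 1 = 153
153 → 1³ + 5³ + 3³ = 1 + 125 + 27 = 153  — 153 repeats.
That took 7 steps.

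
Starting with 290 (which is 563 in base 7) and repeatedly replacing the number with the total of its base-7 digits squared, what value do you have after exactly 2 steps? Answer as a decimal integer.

10

290 = (5,6,3)_7 → 5² + 6² + 3² = 70
70 = (1,3,0)_7 → 1² + 3² + 0² = 10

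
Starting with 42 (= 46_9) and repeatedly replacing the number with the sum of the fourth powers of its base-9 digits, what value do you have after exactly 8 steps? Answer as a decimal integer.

42 = (4,6)_9 → 1552
1552 = (2,1,1,4)_9 → 274
274 = (3,3,4)_9 → 418
418 = (5,1,4)_9 → 882
882 = (1,1,8,0)_9 → 4098
4098 = (5,5,5,3)_9 → 1956
1956 = (2,6,1,3)_9 → 1394
1394 = (1,8,1,8)_9 → 8194

8194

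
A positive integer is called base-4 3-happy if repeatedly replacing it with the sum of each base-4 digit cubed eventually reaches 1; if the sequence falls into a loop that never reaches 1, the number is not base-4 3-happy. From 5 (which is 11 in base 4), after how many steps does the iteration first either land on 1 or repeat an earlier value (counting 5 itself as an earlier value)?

3

5 = (1,1)_4 → 1³ + 1³ = 1 + 1 = 2
2 = (2)_4 → 2³ = 8
8 = (2,0)_4 → 2³ + 0³ = 8 + 0 = 8  — 8 repeats.
That took 3 steps.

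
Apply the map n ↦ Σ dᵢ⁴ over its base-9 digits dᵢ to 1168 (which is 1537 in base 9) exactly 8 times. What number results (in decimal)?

1168 = (1,5,3,7)_9 → 1⁴ + 5⁴ + 3⁴ + 7⁴ = 1 + 625 + 81 + 2401 = 3108
3108 = (4,2,3,3)_9 → 4⁴ + 2⁴ + 3⁴ + 3⁴ = 256 + 16 + 81 + 81 = 434
434 = (5,3,2)_9 → 5⁴ + 3⁴ + 2⁴ = 625 + 81 + 16 = 722
722 = (8,8,2)_9 → 8⁴ + 8⁴ + 2⁴ = 4096 + 4096 + 16 = 8208
8208 = (1,2,2,3,0)_9 → 1⁴ + 2⁴ + 2⁴ + 3⁴ + 0⁴ = 1 + 16 + 16 + 81 + 0 = 114
114 = (1,3,6)_9 → 1⁴ + 3⁴ + 6⁴ = 1 + 81 + 1296 = 1378
1378 = (1,8,0,1)_9 → 1⁴ + 8⁴ + 0⁴ + 1⁴ = 1 + 4096 + 0 + 1 = 4098
4098 = (5,5,5,3)_9 → 5⁴ + 5⁴ + 5⁴ + 3⁴ = 625 + 625 + 625 + 81 = 1956

1956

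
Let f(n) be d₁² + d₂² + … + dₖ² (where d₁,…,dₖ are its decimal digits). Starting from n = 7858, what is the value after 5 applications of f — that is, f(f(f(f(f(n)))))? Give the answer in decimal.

7858 → 7² + 8² + 5² + 8² = 202
202 → 2² + 0² + 2² = 8
8 → 8² = 64
64 → 6² + 4² = 52
52 → 5² + 2² = 29

29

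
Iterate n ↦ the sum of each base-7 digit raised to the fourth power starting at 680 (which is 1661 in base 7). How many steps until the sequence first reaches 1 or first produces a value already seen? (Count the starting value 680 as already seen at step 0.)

13

680 = (1,6,6,1)_7 → 1⁴ + 6⁴ + 6⁴ + 1⁴ = 1 + 1296 + 1296 + 1 = 2594
2594 = (1,0,3,6,4)_7 → 1⁴ + 0⁴ + 3⁴ + 6⁴ + 4⁴ = 1 + 0 + 81 + 1296 + 256 = 1634
1634 = (4,5,2,3)_7 → 4⁴ + 5⁴ + 2⁴ + 3⁴ = 256 + 625 + 16 + 81 = 978
978 = (2,5,6,5)_7 → 2⁴ + 5⁴ + 6⁴ + 5⁴ = 16 + 625 + 1296 + 625 = 2562
2562 = (1,0,3,2,0)_7 → 1⁴ + 0⁴ + 3⁴ + 2⁴ + 0⁴ = 1 + 0 + 81 + 16 + 0 = 98
98 = (2,0,0)_7 → 2⁴ + 0⁴ + 0⁴ = 16 + 0 + 0 = 16
16 = (2,2)_7 → 2⁴ + 2⁴ = 16 + 16 = 32
32 = (4,4)_7 → 4⁴ + 4⁴ = 256 + 256 = 512
512 = (1,3,3,1)_7 → 1⁴ + 3⁴ + 3⁴ + 1⁴ = 1 + 81 + 81 + 1 = 164
164 = (3,2,3)_7 → 3⁴ + 2⁴ + 3⁴ = 81 + 16 + 81 = 178
178 = (3,4,3)_7 → 3⁴ + 4⁴ + 3⁴ = 81 + 256 + 81 = 418
418 = (1,1,3,5)_7 → 1⁴ + 1⁴ + 3⁴ + 5⁴ = 1 + 1 + 81 + 625 = 708
708 = (2,0,3,1)_7 → 2⁴ + 0⁴ + 3⁴ + 1⁴ = 16 + 0 + 81 + 1 = 98  — 98 repeats.
That took 13 steps.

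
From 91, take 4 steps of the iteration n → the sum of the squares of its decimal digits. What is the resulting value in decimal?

91 → 82
82 → 68
68 → 100
100 → 1

1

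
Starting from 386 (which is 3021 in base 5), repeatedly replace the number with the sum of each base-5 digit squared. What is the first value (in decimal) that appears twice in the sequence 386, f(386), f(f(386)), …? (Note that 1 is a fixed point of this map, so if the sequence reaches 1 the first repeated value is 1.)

16

386 = (3,0,2,1)_5 → 3² + 0² + 2² + 1² = 9 + 0 + 4 + 1 = 14
14 = (2,4)_5 → 2² + 4² = 4 + 16 = 20
20 = (4,0)_5 → 4² + 0² = 16 + 0 = 16
16 = (3,1)_5 → 3² + 1² = 9 + 1 = 10
10 = (2,0)_5 → 2² + 0² = 4 + 0 = 4
4 = (4)_5 → 4² = 16  — 16 already appeared earlier.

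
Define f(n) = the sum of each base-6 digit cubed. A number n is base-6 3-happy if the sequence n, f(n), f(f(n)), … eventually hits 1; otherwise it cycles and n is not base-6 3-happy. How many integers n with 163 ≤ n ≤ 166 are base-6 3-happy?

163: 163 → 92 → 43 → 3 → 27 → 91 → 36 → 1  — base-6 3-happy
164: 164 → 99 → 99  — not base-6 3-happy
165: 165 → 118 → 92 → 43 → 3 → 27 → 91 → 36 → 1  — base-6 3-happy
166: 166 → 155 → 190 → 190  — not base-6 3-happy
base-6 3-happy: 163, 165

2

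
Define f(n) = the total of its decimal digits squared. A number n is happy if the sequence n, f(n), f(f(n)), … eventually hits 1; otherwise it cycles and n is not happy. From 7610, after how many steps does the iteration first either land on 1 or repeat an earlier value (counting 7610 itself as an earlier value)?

7610 → 7² + 6² + 1² + 0² = 86
86 → 8² + 6² = 100
100 → 1² + 0² + 0² = 1  — reached 1.
That took 3 steps.

3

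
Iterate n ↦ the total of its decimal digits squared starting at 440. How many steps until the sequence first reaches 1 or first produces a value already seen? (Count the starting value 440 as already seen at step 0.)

440 → 4² + 4² + 0² = 16 + 16 + 0 = 32
32 → 3² + 2² = 9 + 4 = 13
13 → 1² + 3² = 1 + 9 = 10
10 → 1² + 0² = 1 + 0 = 1  — reached 1.
That took 4 steps.

4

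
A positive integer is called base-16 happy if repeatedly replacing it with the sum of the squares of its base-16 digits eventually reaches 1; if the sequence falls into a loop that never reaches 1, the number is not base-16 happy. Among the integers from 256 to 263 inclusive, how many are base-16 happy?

3

256: 256 → 1  — base-16 happy
257: 257 → 2 → 4 → 16 → 1  — base-16 happy
258: 258 → 5 → 25 → 82 → 29 → 170 → 200 → 208 → 169 → 181 → 146 → 85 → 50 → 13 → 169  — not base-16 happy
259: 259 → 10 → 100 → 52 → 25 → 82 → 29 → 170 → 200 → 208 → 169 → 181 → 146 → 85 → 50 → 13 → 169  — not base-16 happy
260: 260 → 17 → 2 → 4 → 16 → 1  — base-16 happy
261: 261 → 26 → 101 → 61 → 178 → 125 → 218 → 269 → 170 → 200 → 208 → 169 → 181 → 146 → 85 → 50 → 13 → 169  — not base-16 happy
262: 262 → 37 → 29 → 170 → 200 → 208 → 169 → 181 → 146 → 85 → 50 → 13 → 169  — not base-16 happy
263: 263 → 50 → 13 → 169 → 181 → 146 → 85 → 50  — not base-16 happy
base-16 happy: 256, 257, 260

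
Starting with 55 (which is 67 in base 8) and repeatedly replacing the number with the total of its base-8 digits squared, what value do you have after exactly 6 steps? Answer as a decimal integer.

55 = (6,7)_8 → 6² + 7² = 85
85 = (1,2,5)_8 → 1² + 2² + 5² = 30
30 = (3,6)_8 → 3² + 6² = 45
45 = (5,5)_8 → 5² + 5² = 50
50 = (6,2)_8 → 6² + 2² = 40
40 = (5,0)_8 → 5² + 0² = 25

25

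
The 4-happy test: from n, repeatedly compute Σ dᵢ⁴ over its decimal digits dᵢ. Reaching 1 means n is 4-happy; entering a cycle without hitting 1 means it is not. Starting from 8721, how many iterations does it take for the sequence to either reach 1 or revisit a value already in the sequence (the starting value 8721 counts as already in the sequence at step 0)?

3

8721 → 8⁴ + 7⁴ + 2⁴ + 1⁴ = 6514
6514 → 6⁴ + 5⁴ + 1⁴ + 4⁴ = 2178
2178 → 2⁴ + 1⁴ + 7⁴ + 8⁴ = 6514  — 6514 repeats.
That took 3 steps.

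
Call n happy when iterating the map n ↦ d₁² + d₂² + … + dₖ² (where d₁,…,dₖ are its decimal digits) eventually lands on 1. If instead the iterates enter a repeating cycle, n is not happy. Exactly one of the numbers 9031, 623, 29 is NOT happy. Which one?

9031: 9031 → 91 → 82 → 68 → 100 → 1  — reaches 1 (happy)
623: 623 → 49 → 97 → 130 → 10 → 1  — reaches 1 (happy)
29: 29 → 85 → 89 → 145 → 42 → 20 → 4 → 16 → 37 → 58 → 89  — repeats 89 (not happy)

29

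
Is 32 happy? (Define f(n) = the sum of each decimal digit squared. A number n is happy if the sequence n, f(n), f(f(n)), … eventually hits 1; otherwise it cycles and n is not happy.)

32 → 3² + 2² = 13
13 → 1² + 3² = 10
10 → 1² + 0² = 1  — reached 1.

happy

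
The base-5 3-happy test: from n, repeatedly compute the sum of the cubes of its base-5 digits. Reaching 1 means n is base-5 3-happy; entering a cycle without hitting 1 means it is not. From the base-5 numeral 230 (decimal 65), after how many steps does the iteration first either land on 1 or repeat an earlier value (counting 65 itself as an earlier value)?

3

65 = (2,3,0)_5 → 2³ + 3³ + 0³ = 8 + 27 + 0 = 35
35 = (1,2,0)_5 → 1³ + 2³ + 0³ = 1 + 8 + 0 = 9
9 = (1,4)_5 → 1³ + 4³ = 1 + 64 = 65  — 65 repeats.
That took 3 steps.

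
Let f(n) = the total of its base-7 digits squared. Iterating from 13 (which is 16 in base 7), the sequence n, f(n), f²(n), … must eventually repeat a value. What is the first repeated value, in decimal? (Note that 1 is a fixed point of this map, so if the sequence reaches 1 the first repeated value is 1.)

13 = (1,6)_7 → 1² + 6² = 1 + 36 = 37
37 = (5,2)_7 → 5² + 2² = 25 + 4 = 29
29 = (4,1)_7 → 4² + 1² = 16 + 1 = 17
17 = (2,3)_7 → 2² + 3² = 4 + 9 = 13  — 13 already appeared earlier.

13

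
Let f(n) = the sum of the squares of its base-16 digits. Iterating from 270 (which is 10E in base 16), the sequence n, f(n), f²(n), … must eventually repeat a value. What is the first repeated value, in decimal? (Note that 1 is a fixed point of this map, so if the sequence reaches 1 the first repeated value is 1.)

270 = (1,0,14)_16 → 1² + 0² + 14² = 197
197 = (12,5)_16 → 12² + 5² = 169
169 = (10,9)_16 → 10² + 9² = 181
181 = (11,5)_16 → 11² + 5² = 146
146 = (9,2)_16 → 9² + 2² = 85
85 = (5,5)_16 → 5² + 5² = 50
50 = (3,2)_16 → 3² + 2² = 13
13 = (13)_16 → 13² = 169  — 169 already appeared earlier.

169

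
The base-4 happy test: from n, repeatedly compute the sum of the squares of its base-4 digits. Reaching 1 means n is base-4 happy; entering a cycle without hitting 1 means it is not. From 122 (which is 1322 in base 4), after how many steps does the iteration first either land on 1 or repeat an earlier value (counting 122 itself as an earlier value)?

5

122 = (1,3,2,2)_4 → 1² + 3² + 2² + 2² = 1 + 9 + 4 + 4 = 18
18 = (1,0,2)_4 → 1² + 0² + 2² = 1 + 0 + 4 = 5
5 = (1,1)_4 → 1² + 1² = 1 + 1 = 2
2 = (2)_4 → 2² = 4
4 = (1,0)_4 → 1² + 0² = 1 + 0 = 1  — reached 1.
That took 5 steps.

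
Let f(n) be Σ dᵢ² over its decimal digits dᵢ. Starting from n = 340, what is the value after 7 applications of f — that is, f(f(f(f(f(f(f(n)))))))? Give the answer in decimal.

340 → 3² + 4² + 0² = 9 + 16 + 0 = 25
25 → 2² + 5² = 4 + 25 = 29
29 → 2² + 9² = 4 + 81 = 85
85 → 8² + 5² = 64 + 25 = 89
89 → 8² + 9² = 64 + 81 = 145
145 → 1² + 4² + 5² = 1 + 16 + 25 = 42
42 → 4² + 2² = 16 + 4 = 20

20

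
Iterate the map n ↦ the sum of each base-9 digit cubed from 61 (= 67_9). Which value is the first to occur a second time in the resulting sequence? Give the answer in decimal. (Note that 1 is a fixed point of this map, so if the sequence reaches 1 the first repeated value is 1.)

1

61 = (6,7)_9 → 6³ + 7³ = 559
559 = (6,8,1)_9 → 6³ + 8³ + 1³ = 729
729 = (1,0,0,0)_9 → 1³ + 0³ + 0³ + 0³ = 1  — reached the fixed point 1.
1 → 1, so 1 is the first repeated value.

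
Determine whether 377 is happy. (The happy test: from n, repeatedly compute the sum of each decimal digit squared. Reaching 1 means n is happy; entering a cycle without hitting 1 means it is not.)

not happy

377 → 3² + 7² + 7² = 9 + 49 + 49 = 107
107 → 1² + 0² + 7² = 1 + 0 + 49 = 50
50 → 5² + 0² = 25 + 0 = 25
25 → 2² + 5² = 4 + 25 = 29
29 → 2² + 9² = 4 + 81 = 85
85 → 8² + 5² = 64 + 25 = 89
89 → 8² + 9² = 64 + 81 = 145
145 → 1² + 4² + 5² = 1 + 16 + 25 = 42
42 → 4² + 2² = 16 + 4 = 20
20 → 2² + 0² = 4 + 0 = 4
4 → 4² = 16
16 → 1² + 6² = 1 + 36 = 37
37 → 3² + 7² = 9 + 49 = 58
58 → 5² + 8² = 25 + 64 = 89  — 89 already seen; the sequence cycles without reaching 1.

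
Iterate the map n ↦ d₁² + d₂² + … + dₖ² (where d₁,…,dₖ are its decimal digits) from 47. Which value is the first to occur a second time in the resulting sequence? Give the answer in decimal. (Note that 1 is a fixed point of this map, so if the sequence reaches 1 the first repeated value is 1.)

37

47 → 4² + 7² = 65
65 → 6² + 5² = 61
61 → 6² + 1² = 37
37 → 3² + 7² = 58
58 → 5² + 8² = 89
89 → 8² + 9² = 145
145 → 1² + 4² + 5² = 42
42 → 4² + 2² = 20
20 → 2² + 0² = 4
4 → 4² = 16
16 → 1² + 6² = 37  — 37 already appeared earlier.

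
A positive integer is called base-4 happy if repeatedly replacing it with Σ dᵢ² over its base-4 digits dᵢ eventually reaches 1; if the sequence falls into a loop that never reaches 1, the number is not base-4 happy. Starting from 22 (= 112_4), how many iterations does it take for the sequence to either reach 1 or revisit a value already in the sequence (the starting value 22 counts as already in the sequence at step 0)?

5

22 = (1,1,2)_4 → 1² + 1² + 2² = 1 + 1 + 4 = 6
6 = (1,2)_4 → 1² + 2² = 1 + 4 = 5
5 = (1,1)_4 → 1² + 1² = 1 + 1 = 2
2 = (2)_4 → 2² = 4
4 = (1,0)_4 → 1² + 0² = 1 + 0 = 1  — reached 1.
That took 5 steps.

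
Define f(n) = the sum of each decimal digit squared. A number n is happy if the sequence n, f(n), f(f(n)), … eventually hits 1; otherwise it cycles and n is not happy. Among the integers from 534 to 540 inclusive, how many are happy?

534: 534 → 50 → 25 → 29 → 85 → 89 → 145 → 42 → 20 → 4 → 16 → 37 → 58 → 89  — not happy
535: 535 → 59 → 106 → 37 → 58 → 89 → 145 → 42 → 20 → 4 → 16 → 37  — not happy
536: 536 → 70 → 49 → 97 → 130 → 10 → 1  — happy
537: 537 → 83 → 73 → 58 → 89 → 145 → 42 → 20 → 4 → 16 → 37 → 58  — not happy
538: 538 → 98 → 145 → 42 → 20 → 4 → 16 → 37 → 58 → 89 → 145  — not happy
539: 539 → 115 → 27 → 53 → 34 → 25 → 29 → 85 → 89 → 145 → 42 → 20 → 4 → 16 → 37 → 58 → 89  — not happy
540: 540 → 41 → 17 → 50 → 25 → 29 → 85 → 89 → 145 → 42 → 20 → 4 → 16 → 37 → 58 → 89  — not happy
happy: 536

1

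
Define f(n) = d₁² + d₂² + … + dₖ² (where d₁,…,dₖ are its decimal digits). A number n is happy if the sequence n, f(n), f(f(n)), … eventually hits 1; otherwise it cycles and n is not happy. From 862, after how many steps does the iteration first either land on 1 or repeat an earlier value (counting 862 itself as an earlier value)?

15

862 → 8² + 6² + 2² = 104
104 → 1² + 0² + 4² = 17
17 → 1² + 7² = 50
50 → 5² + 0² = 25
25 → 2² + 5² = 29
29 → 2² + 9² = 85
85 → 8² + 5² = 89
89 → 8² + 9² = 145
145 → 1² + 4² + 5² = 42
42 → 4² + 2² = 20
20 → 2² + 0² = 4
4 → 4² = 16
16 → 1² + 6² = 37
37 → 3² + 7² = 58
58 → 5² + 8² = 89  — 89 repeats.
That took 15 steps.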